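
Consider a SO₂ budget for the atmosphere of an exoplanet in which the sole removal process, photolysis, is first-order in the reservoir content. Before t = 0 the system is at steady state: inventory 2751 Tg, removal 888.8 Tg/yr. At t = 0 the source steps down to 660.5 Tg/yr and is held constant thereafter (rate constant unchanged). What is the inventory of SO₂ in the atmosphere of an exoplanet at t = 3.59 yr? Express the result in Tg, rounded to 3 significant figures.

τ = M₀/F₀ = 2751/888.8 = 3.095 yr; rate constant k = 1/τ.
New steady state M_∞ = F₁/k = F₁·τ = 660.5 × 3.095 = 2044.4 Tg.
M(t) = M_∞ + (M₀ − M_∞)·e^(−t/τ); t/τ = 3.59/3.095 = 1.160, so e^(−t/τ) = 0.3135.
M(t) = 2044.4 + 706.6 × 0.3135 = 2265.9 Tg.

2270 Tg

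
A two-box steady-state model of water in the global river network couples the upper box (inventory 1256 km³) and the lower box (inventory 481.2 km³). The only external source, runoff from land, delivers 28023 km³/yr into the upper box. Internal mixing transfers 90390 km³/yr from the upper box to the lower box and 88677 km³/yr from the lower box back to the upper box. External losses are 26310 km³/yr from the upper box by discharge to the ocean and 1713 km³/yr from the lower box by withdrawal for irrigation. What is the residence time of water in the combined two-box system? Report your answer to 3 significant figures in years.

For the system as a whole, the A↔B exchange is internal and contributes nothing to the throughput; only the external sinks remove mass.
M_total = 1256 + 481.2 = 1737.2 km³.
ΣF_external_out = 26310 + 1713 = 28023 km³/yr.
τ = M_total / ΣF_ext = 1737.2 / 28023 = 0.06199 yr.

0.0620 yr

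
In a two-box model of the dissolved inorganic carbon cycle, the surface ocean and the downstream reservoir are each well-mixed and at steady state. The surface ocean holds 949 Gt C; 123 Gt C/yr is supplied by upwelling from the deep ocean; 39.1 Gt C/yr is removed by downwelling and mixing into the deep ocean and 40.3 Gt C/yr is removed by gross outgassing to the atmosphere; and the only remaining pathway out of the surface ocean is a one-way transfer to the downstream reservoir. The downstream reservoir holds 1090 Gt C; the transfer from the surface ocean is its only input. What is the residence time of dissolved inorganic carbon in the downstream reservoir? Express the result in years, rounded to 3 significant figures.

25.0 yr

Balance the surface ocean: ΣF_in = 123.00 Gt C/yr.
Transfer to the downstream reservoir = ΣF_in − (39.1 + 40.3) = 43.600 Gt C/yr.
At steady state the output of the downstream reservoir equals its input, 43.600 Gt C/yr.
τ = M / F = 1090 / 43.600 = 25.00 yr.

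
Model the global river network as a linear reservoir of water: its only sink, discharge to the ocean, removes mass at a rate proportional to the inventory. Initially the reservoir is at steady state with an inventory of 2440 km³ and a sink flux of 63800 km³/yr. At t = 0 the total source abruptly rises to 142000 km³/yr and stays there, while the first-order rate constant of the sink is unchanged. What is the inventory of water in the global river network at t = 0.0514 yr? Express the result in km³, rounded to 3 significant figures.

τ = M₀/F₀ = 2440/63800 = 0.03824 yr; rate constant k = 1/τ.
New steady state M_∞ = F₁/k = F₁·τ = 142000 × 0.03824 = 5430.7 km³.
M(t) = M_∞ + (M₀ − M_∞)·e^(−t/τ); t/τ = 0.0514/0.03824 = 1.344, so e^(−t/τ) = 0.2608.
M(t) = 5430.7 − 2991 × 0.2608 = 4650.7 km³.

4650 km³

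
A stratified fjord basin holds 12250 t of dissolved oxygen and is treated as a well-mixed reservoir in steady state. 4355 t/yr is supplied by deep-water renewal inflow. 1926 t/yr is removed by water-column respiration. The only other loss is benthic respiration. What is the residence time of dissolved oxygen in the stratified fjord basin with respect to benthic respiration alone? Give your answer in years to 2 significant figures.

5.0 yr

At steady state ΣF_in = ΣF_out.
ΣF_in = 4355.0 t/yr.
Benthic respiration flux = ΣF_in − (1926) = 4355.0 − 1926 = 2429 t/yr.
τ = M / F = 12250 / 2429 = 5.043 yr.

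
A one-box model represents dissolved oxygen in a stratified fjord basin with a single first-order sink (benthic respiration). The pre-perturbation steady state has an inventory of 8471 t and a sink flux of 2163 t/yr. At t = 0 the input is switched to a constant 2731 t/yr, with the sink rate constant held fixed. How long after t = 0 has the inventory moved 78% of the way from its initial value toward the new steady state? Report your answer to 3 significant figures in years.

5.93 yr

τ = M₀/F₀ = 8471/2163 = 3.916 yr.
The remaining gap fraction is e^(−t/τ); 78% covered ⇒ e^(−t/τ) = 0.220.
t = −τ ln(0.220) = 3.916 × 1.514 = 5.930 yr.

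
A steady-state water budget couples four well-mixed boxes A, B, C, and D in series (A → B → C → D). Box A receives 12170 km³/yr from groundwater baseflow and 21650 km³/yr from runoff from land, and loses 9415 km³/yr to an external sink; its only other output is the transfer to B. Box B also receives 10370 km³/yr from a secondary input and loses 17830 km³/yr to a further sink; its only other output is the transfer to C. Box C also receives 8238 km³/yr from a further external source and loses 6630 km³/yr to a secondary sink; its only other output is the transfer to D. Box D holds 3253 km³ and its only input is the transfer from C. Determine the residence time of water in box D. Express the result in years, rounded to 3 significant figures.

0.175 yr

Box A: F(A→B) = (12170 + 21650) − 9415 = 24405 km³/yr.
Box B: F(B→C) = (24405 + 10370) − 17830 = 16945 km³/yr.
Box C: F(C→D) = (16945 + 8238) − 6630 = 18553 km³/yr.
Box D throughput = its input = 18553 km³/yr; τ = 3253 / 18553 = 0.1753 yr.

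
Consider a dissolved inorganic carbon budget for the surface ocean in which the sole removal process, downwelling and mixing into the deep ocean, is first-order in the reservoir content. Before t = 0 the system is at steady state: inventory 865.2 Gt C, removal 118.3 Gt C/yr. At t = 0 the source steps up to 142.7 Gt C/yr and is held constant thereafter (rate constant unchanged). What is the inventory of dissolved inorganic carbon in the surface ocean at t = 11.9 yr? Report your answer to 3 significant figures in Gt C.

1010 Gt C

τ = M₀/F₀ = 865.2/118.3 = 7.314 yr; rate constant k = 1/τ.
New steady state M_∞ = F₁/k = F₁·τ = 142.7 × 7.314 = 1043.7 Gt C.
M(t) = M_∞ + (M₀ − M_∞)·e^(−t/τ); t/τ = 11.9/7.314 = 1.627, so e^(−t/τ) = 0.1965.
M(t) = 1043.7 − 178.5 × 0.1965 = 1008.6 Gt C.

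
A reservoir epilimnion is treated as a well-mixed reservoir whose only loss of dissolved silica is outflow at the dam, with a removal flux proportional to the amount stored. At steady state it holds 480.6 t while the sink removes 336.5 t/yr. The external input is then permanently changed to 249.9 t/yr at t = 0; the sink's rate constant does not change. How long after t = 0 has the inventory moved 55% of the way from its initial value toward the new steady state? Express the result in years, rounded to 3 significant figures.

τ = M₀/F₀ = 480.6/336.5 = 1.428 yr.
The remaining gap fraction is e^(−t/τ); 55% covered ⇒ e^(−t/τ) = 0.450.
t = −τ ln(0.450) = 1.428 × 0.7985 = 1.140 yr.

1.14 yr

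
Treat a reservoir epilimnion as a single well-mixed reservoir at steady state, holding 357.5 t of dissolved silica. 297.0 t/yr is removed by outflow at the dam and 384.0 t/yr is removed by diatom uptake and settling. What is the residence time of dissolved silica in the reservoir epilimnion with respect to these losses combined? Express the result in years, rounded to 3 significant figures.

0.525 yr

Total removal = 297.0 + 384.0 = 681.00 t/yr.
τ = M / ΣF_out = 357.5 / 681.00 = 0.5250 yr.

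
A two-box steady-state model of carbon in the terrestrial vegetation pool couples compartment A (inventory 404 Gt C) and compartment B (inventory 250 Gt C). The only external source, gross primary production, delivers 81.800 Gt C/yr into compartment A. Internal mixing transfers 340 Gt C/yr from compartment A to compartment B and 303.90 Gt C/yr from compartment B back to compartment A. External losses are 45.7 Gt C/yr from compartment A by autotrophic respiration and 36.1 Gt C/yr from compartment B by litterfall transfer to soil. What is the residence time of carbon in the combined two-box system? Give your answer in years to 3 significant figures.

For the system as a whole, the A↔B exchange is internal and contributes nothing to the throughput; only the external sinks remove mass.
M_total = 404 + 250 = 654.00 Gt C.
ΣF_external_out = 45.7 + 36.1 = 81.800 Gt C/yr.
τ = M_total / ΣF_ext = 654.00 / 81.800 = 7.995 yr.

8.00 yr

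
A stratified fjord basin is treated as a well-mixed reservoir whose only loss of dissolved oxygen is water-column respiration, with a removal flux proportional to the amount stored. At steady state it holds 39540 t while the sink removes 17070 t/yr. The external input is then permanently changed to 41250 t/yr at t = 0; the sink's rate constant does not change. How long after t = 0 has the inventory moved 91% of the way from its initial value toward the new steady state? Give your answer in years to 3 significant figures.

τ = M₀/F₀ = 39540/17070 = 2.316 yr.
The remaining gap fraction is e^(−t/τ); 91% covered ⇒ e^(−t/τ) = 0.0900.
t = −τ ln(0.0900) = 2.316 × 2.408 = 5.578 yr.

5.58 yr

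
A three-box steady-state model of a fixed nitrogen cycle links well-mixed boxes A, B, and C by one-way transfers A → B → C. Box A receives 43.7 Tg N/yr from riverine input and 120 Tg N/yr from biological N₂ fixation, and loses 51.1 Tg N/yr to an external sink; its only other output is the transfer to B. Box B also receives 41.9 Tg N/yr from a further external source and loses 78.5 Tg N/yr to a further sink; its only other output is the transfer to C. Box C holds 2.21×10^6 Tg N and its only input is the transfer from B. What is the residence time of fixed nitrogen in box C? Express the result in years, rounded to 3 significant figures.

Box A: F(A→B) = (43.7 + 120) − 51.1 = 112.60 Tg N/yr.
Box B: F(B→C) = (112.60 + 41.9) − 78.5 = 76.000 Tg N/yr.
Box C throughput = its input = 76.000 Tg N/yr; τ = 2.21×10^6 / 76.000 = 29080 yr.

29100 yr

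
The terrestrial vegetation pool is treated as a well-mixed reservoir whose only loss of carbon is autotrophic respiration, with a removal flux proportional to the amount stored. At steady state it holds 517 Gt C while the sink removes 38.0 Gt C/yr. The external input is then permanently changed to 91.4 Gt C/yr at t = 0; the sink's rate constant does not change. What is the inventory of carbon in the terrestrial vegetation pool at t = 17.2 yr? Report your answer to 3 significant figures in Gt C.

1040 Gt C

Residence time τ = M₀/F₀ = 13.61 yr. The eventual steady state is M_∞ = M₀·(F₁/F₀) = 517 × 91.4/38.0 = 1243.5 Gt C.
The anomaly ΔM(t) = M(t) − M_∞ decays as ΔM₀·e^(−t/τ) with ΔM₀ = 517 − 1243.5 = −726.5 Gt C.
At t = 17.2 yr, e^(−t/τ) = e^(−1.264) = 0.2825, so ΔM = −205.2 Gt C and M = 1243.5 − 205.2 = 1038.3 Gt C.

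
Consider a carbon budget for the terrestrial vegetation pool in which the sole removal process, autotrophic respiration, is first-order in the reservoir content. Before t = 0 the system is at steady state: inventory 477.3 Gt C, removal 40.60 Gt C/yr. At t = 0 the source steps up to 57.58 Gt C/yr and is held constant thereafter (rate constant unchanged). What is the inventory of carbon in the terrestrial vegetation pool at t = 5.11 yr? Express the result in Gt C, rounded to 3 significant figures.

τ = M₀/F₀ = 477.3/40.60 = 11.76 yr; rate constant k = 1/τ.
New steady state M_∞ = F₁/k = F₁·τ = 57.58 × 11.76 = 676.92 Gt C.
M(t) = M_∞ + (M₀ − M_∞)·e^(−t/τ); t/τ = 5.11/11.76 = 0.4347, so e^(−t/τ) = 0.6475.
M(t) = 676.92 − 199.6 × 0.6475 = 547.67 Gt C.

548 Gt C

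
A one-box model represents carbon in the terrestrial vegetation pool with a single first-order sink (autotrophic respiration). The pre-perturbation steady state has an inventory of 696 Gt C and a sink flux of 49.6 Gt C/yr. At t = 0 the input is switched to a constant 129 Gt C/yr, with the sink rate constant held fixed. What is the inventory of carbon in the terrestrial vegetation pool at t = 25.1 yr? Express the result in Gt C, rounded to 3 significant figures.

τ = M₀/F₀ = 696/49.6 = 14.03 yr; rate constant k = 1/τ.
New steady state M_∞ = F₁/k = F₁·τ = 129 × 14.03 = 1810.2 Gt C.
M(t) = M_∞ + (M₀ − M_∞)·e^(−t/τ); t/τ = 25.1/14.03 = 1.789, so e^(−t/τ) = 0.1672.
M(t) = 1810.2 − 1114 × 0.1672 = 1623.9 Gt C.

1620 Gt C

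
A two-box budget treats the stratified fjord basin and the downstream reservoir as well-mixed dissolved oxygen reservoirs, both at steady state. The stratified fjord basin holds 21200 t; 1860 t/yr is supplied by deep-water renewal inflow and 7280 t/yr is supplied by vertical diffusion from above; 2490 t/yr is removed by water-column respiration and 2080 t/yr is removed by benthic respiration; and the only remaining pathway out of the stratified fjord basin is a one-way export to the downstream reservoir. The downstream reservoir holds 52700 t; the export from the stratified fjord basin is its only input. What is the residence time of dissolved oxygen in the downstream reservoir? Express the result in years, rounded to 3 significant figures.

11.5 yr

Balance the stratified fjord basin: ΣF_in = 1860 + 7280 = 9140.0 t/yr.
Export to the downstream reservoir = ΣF_in − (2490 + 2080) = 4570.0 t/yr.
At steady state the output of the downstream reservoir equals its input, 4570.0 t/yr.
τ = M / F = 52700 / 4570.0 = 11.53 yr.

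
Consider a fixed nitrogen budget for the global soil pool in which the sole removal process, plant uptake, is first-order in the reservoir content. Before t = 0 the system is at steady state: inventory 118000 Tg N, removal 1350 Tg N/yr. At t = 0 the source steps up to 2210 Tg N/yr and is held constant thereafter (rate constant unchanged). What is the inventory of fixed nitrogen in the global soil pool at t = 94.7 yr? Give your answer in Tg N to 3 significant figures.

The sink rate constant is k = F₀/M₀ = 1350/118000 = 0.01144 yr⁻¹.
Solving dM/dt = F₁ − kM with M(0) = M₀ gives M(t) = F₁/k + (M₀ − F₁/k)·e^(−kt).
F₁/k = 2210/0.01144 = 193170 Tg N; kt = 0.01144 × 94.7 = 1.083, e^(−kt) = 0.3384.
M(94.7) = 193170 + (118000 − 193170) × 0.3384 = 193170 − 25440 = 167730 Tg N.

168000 Tg N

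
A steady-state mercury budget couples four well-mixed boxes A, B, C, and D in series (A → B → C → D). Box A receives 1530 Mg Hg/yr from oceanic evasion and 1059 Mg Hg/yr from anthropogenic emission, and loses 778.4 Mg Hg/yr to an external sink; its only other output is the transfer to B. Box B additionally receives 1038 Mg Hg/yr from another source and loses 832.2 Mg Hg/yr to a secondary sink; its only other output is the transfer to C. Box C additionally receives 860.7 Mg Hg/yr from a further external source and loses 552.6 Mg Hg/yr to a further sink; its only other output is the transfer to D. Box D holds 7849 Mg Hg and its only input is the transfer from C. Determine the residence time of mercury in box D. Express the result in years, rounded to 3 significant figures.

Box A: F(A→B) = (1530 + 1059) − 778.4 = 1810.6 Mg Hg/yr.
Box B: F(B→C) = (1810.6 + 1038) − 832.2 = 2016.4 Mg Hg/yr.
Box C: F(C→D) = (2016.4 + 860.7) − 552.6 = 2324.5 Mg Hg/yr.
Box D throughput = its input = 2324.5 Mg Hg/yr; τ = 7849 / 2324.5 = 3.377 yr.

3.38 yr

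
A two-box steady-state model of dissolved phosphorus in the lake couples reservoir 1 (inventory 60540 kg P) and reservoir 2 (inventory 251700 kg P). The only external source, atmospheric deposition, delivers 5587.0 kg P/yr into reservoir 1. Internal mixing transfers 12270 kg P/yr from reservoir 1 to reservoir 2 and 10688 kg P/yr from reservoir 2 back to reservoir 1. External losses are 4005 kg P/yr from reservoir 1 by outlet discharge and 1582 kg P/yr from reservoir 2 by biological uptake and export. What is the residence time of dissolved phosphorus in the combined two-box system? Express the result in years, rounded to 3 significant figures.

55.9 yr

For the system as a whole, the A↔B exchange is internal and contributes nothing to the throughput; only the external sinks remove mass.
M_total = 60540 + 251700 = 312240 kg P.
ΣF_external_out = 4005 + 1582 = 5587.0 kg P/yr.
τ = M_total / ΣF_ext = 312240 / 5587.0 = 55.89 yr.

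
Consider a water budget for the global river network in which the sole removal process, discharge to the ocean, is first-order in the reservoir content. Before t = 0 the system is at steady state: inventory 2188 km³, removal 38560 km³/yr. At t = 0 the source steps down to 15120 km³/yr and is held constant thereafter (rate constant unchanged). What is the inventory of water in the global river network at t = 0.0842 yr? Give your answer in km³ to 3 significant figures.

τ = M₀/F₀ = 2188/38560 = 0.05674 yr; rate constant k = 1/τ.
New steady state M_∞ = F₁/k = F₁·τ = 15120 × 0.05674 = 857.95 km³.
M(t) = M_∞ + (M₀ − M_∞)·e^(−t/τ); t/τ = 0.0842/0.05674 = 1.484, so e^(−t/τ) = 0.2268.
M(t) = 857.95 + 1330 × 0.2268 = 1159.5 km³.

1160 km³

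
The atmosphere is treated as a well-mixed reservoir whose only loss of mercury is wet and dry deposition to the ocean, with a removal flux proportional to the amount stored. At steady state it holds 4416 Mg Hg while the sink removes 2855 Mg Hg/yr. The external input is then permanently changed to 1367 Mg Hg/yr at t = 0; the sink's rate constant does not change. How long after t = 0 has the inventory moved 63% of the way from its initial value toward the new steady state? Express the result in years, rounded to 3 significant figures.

1.54 yr

τ = M₀/F₀ = 4416/2855 = 1.547 yr.
The remaining gap fraction is e^(−t/τ); 63% covered ⇒ e^(−t/τ) = 0.370.
t = −τ ln(0.370) = 1.547 × 0.9943 = 1.538 yr.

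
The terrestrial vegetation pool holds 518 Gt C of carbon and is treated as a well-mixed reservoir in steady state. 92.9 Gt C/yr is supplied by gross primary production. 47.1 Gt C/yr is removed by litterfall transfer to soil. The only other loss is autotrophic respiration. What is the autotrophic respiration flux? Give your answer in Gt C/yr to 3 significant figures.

At steady state ΣF_in = ΣF_out.
ΣF_in = 92.900 Gt C/yr.
Autotrophic respiration flux = ΣF_in − (47.1) = 92.900 − 47.10 = 45.80 Gt C/yr.

45.8 Gt C/yr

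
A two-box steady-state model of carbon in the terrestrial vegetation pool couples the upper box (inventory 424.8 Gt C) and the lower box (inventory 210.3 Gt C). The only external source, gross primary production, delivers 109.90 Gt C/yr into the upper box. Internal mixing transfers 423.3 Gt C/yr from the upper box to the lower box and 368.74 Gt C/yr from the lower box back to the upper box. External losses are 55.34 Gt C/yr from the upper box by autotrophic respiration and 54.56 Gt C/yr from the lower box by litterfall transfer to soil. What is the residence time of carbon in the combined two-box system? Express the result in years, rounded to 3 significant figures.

5.78 yr

For the system as a whole, the A↔B exchange is internal and contributes nothing to the throughput; only the external sinks remove mass.
M_total = 424.8 + 210.3 = 635.10 Gt C.
ΣF_external_out = 55.34 + 54.56 = 109.90 Gt C/yr.
τ = M_total / ΣF_ext = 635.10 / 109.90 = 5.779 yr.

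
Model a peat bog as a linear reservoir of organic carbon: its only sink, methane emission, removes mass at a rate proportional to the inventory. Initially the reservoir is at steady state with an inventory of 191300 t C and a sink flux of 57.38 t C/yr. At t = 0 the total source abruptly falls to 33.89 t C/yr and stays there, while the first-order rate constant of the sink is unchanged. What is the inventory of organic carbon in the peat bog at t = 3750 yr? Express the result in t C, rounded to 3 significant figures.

τ = M₀/F₀ = 191300/57.38 = 3334 yr; rate constant k = 1/τ.
New steady state M_∞ = F₁/k = F₁·τ = 33.89 × 3334 = 112990 t C.
M(t) = M_∞ + (M₀ − M_∞)·e^(−t/τ); t/τ = 3750/3334 = 1.125, so e^(−t/τ) = 0.3247.
M(t) = 112990 + 78310 × 0.3247 = 138420 t C.

138000 t C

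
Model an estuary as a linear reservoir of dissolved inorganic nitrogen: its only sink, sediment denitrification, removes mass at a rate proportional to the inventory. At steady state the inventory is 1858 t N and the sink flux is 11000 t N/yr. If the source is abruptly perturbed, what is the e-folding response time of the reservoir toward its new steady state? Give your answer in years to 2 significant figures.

For a linear reservoir the response time equals the residence time τ = M/F.
τ = 1858 / 11000 = 0.1689 yr.

0.17 yr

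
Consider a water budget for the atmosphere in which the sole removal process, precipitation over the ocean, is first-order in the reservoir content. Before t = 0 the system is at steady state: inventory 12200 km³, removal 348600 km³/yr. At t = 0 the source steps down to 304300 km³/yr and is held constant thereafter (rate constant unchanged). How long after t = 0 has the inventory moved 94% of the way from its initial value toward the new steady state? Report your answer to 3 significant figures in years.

0.0985 yr

τ = M₀/F₀ = 12200/348600 = 0.03500 yr.
The remaining gap fraction is e^(−t/τ); 94% covered ⇒ e^(−t/τ) = 0.0600.
t = −τ ln(0.0600) = 0.03500 × 2.813 = 0.09846 yr.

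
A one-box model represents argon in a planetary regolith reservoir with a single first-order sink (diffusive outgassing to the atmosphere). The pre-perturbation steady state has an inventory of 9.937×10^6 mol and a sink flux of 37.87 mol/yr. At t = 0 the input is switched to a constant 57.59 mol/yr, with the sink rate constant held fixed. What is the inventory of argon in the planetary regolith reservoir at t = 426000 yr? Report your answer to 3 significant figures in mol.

τ = M₀/F₀ = 9.937×10^6/37.87 = 262400 yr; rate constant k = 1/τ.
New steady state M_∞ = F₁/k = F₁·τ = 57.59 × 262400 = 1.5111×10^7 mol.
M(t) = M_∞ + (M₀ − M_∞)·e^(−t/τ); t/τ = 426000/262400 = 1.623, so e^(−t/τ) = 0.1972.
M(t) = 1.5111×10^7 − 5.174×10^6 × 0.1972 = 1.4091×10^7 mol.

1.41×10^7 mol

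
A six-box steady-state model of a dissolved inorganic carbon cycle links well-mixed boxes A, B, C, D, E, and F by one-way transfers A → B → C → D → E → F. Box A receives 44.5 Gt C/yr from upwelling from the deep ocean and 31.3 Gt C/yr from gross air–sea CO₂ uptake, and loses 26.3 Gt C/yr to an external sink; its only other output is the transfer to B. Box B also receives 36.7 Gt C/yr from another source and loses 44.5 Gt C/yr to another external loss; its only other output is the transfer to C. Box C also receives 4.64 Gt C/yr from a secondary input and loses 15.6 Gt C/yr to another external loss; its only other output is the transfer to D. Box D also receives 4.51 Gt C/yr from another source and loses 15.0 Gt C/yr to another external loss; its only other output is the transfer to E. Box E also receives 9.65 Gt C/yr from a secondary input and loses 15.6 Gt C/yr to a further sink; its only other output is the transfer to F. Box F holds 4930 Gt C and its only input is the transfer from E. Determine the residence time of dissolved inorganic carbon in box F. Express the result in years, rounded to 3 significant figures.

Box A: F(A→B) = (44.5 + 31.3) − 26.3 = 49.500 Gt C/yr.
Box B: F(B→C) = (49.500 + 36.7) − 44.5 = 41.700 Gt C/yr.
Box C: F(C→D) = (41.700 + 4.64) − 15.6 = 30.740 Gt C/yr.
Box D: F(D→E) = (30.740 + 4.51) − 15.0 = 20.250 Gt C/yr.
Box E: F(E→F) = (20.250 + 9.65) − 15.6 = 14.300 Gt C/yr.
Box F throughput = its input = 14.300 Gt C/yr; τ = 4930 / 14.300 = 344.8 yr.

345 yr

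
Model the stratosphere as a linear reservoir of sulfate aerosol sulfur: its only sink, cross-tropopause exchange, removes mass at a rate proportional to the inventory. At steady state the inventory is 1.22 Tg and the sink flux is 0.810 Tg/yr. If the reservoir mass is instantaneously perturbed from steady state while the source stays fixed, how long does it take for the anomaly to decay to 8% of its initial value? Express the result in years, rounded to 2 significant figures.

For a linear reservoir the anomaly decays as exp(−t/τ) with τ = M/F = 1.22/0.810 = 1.506 yr.
exp(−t/τ) = 0.08 ⇒ t = −τ ln(0.08) = 1.506 × 2.526 = 3.804 yr.

3.8 yr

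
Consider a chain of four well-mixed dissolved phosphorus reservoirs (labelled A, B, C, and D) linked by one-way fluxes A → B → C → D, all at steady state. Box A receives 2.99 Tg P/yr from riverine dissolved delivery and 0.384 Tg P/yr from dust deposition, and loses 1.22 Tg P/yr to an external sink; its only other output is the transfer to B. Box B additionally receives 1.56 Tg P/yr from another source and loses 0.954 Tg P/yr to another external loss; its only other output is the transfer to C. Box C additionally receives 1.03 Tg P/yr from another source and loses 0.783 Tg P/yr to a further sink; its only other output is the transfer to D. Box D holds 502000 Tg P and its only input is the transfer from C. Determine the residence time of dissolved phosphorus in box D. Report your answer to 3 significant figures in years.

Box A: F(A→B) = (2.99 + 0.384) − 1.22 = 2.1540 Tg P/yr.
Box B: F(B→C) = (2.1540 + 1.56) − 0.954 = 2.7600 Tg P/yr.
Box C: F(C→D) = (2.7600 + 1.03) − 0.783 = 3.0070 Tg P/yr.
Box D throughput = its input = 3.0070 Tg P/yr; τ = 502000 / 3.0070 = 166900 yr.

167000 yr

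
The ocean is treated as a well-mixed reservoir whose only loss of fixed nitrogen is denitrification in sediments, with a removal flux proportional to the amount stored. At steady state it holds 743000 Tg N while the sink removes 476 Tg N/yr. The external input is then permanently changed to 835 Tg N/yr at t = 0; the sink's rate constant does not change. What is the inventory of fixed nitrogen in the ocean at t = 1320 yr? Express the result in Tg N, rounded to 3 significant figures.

Residence time τ = M₀/F₀ = 1561 yr. The eventual steady state is M_∞ = M₀·(F₁/F₀) = 743000 × 835/476 = 1.3034×10^6 Tg N.
The anomaly ΔM(t) = M(t) − M_∞ decays as ΔM₀·e^(−t/τ) with ΔM₀ = 743000 − 1.3034×10^6 = −560400 Tg N.
At t = 1320 yr, e^(−t/τ) = e^(−0.8457) = 0.4293, so ΔM = −240600 Tg N and M = 1.3034×10^6 − 240600 = 1.0628×10^6 Tg N.

1.06×10^6 Tg N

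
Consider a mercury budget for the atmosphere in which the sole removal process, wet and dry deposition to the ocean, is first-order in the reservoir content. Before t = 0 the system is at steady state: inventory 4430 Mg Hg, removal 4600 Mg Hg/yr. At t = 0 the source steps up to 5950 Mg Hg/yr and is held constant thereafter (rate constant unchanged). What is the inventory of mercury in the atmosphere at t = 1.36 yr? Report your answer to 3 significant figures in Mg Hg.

The sink rate constant is k = F₀/M₀ = 4600/4430 = 1.038 yr⁻¹.
Solving dM/dt = F₁ − kM with M(0) = M₀ gives M(t) = F₁/k + (M₀ − F₁/k)·e^(−kt).
F₁/k = 5950/1.038 = 5730.1 Mg Hg; kt = 1.038 × 1.36 = 1.412, e^(−kt) = 0.2436.
M(1.36) = 5730.1 + (4430 − 5730.1) × 0.2436 = 5730.1 − 316.7 = 5413.4 Mg Hg.

5410 Mg Hg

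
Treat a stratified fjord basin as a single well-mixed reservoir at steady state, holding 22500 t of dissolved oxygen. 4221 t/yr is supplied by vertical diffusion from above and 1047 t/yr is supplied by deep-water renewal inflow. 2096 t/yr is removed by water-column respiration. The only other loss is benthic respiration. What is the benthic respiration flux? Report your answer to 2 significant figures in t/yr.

3200 t/yr

At steady state ΣF_in = ΣF_out.
ΣF_in = 4221 + 1047 = 5268.0 t/yr.
Benthic respiration flux = ΣF_in − (2096) = 5268.0 − 2096 = 3172 t/yr.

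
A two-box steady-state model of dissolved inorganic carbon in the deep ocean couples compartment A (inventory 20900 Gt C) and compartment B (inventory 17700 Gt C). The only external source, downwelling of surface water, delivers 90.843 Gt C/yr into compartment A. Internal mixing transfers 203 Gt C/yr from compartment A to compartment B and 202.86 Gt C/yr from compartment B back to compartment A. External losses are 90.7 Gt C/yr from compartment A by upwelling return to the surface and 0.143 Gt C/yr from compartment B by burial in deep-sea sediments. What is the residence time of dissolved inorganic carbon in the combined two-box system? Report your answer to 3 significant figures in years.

425 yr

Residence time in the combined system uses the total inventory and the total *external* removal — internal exchanges between the two boxes cancel.
M_total = 20900 + 17700 = 38600 Gt C.
ΣF_external_out = 90.7 + 0.143 = 90.843 Gt C/yr.
τ = M_total / ΣF_ext = 38600 / 90.843 = 424.9 yr.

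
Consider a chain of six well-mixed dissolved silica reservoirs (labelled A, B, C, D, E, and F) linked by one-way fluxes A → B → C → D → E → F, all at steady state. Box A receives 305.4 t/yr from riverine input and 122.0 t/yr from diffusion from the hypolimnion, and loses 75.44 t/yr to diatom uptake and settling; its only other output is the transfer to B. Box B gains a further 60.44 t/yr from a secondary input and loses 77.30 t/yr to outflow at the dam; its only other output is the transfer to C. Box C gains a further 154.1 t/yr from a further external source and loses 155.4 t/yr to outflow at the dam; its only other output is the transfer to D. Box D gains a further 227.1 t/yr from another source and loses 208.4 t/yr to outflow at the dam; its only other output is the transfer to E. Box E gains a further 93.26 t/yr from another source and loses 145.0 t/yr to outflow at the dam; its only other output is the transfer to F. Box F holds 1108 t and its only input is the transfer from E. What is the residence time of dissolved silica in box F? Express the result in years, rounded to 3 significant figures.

Box A: F(A→B) = (305.4 + 122.0) − 75.44 = 351.96 t/yr.
Box B: F(B→C) = (351.96 + 60.44) − 77.30 = 335.10 t/yr.
Box C: F(C→D) = (335.10 + 154.1) − 155.4 = 333.80 t/yr.
Box D: F(D→E) = (333.80 + 227.1) − 208.4 = 352.50 t/yr.
Box E: F(E→F) = (352.50 + 93.26) − 145.0 = 300.76 t/yr.
Box F throughput = its input = 300.76 t/yr; τ = 1108 / 300.76 = 3.684 yr.

3.68 yr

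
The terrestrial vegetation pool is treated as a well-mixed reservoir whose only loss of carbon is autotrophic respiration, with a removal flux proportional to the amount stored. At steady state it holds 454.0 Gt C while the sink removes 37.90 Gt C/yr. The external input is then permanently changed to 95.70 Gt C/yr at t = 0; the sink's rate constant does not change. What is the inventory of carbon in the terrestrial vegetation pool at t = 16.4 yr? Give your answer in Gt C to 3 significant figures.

τ = M₀/F₀ = 454.0/37.90 = 11.98 yr; rate constant k = 1/τ.
New steady state M_∞ = F₁/k = F₁·τ = 95.70 × 11.98 = 1146.4 Gt C.
M(t) = M_∞ + (M₀ − M_∞)·e^(−t/τ); t/τ = 16.4/11.98 = 1.369, so e^(−t/τ) = 0.2543.
M(t) = 1146.4 − 692.4 × 0.2543 = 970.28 Gt C.

970 Gt C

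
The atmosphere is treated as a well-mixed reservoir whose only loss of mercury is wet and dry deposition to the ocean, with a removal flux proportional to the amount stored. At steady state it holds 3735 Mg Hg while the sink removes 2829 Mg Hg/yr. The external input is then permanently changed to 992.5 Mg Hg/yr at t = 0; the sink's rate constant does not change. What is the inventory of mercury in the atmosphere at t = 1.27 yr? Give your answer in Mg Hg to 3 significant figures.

2240 Mg Hg

The sink rate constant is k = F₀/M₀ = 2829/3735 = 0.7574 yr⁻¹.
Solving dM/dt = F₁ − kM with M(0) = M₀ gives M(t) = F₁/k + (M₀ − F₁/k)·e^(−kt).
F₁/k = 992.5/0.7574 = 1310.4 Mg Hg; kt = 0.7574 × 1.27 = 0.9619, e^(−kt) = 0.3822.
M(1.27) = 1310.4 + (3735 − 1310.4) × 0.3822 = 1310.4 + 926.6 = 2236.9 Mg Hg.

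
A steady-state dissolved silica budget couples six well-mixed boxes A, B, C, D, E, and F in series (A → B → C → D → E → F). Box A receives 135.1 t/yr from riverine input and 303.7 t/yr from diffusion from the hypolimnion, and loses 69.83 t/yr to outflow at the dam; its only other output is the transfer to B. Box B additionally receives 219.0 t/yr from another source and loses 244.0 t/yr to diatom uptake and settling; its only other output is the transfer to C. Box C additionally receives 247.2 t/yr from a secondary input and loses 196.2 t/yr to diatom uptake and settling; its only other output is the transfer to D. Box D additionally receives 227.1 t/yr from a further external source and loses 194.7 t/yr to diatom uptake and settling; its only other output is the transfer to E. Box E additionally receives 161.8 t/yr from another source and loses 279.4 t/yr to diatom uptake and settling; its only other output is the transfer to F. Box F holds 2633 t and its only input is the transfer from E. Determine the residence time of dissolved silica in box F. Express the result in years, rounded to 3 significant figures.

Box A: F(A→B) = (135.1 + 303.7) − 69.83 = 368.97 t/yr.
Box B: F(B→C) = (368.97 + 219.0) − 244.0 = 343.97 t/yr.
Box C: F(C→D) = (343.97 + 247.2) − 196.2 = 394.97 t/yr.
Box D: F(D→E) = (394.97 + 227.1) − 194.7 = 427.37 t/yr.
Box E: F(E→F) = (427.37 + 161.8) − 279.4 = 309.77 t/yr.
Box F throughput = its input = 309.77 t/yr; τ = 2633 / 309.77 = 8.500 yr.

8.50 yr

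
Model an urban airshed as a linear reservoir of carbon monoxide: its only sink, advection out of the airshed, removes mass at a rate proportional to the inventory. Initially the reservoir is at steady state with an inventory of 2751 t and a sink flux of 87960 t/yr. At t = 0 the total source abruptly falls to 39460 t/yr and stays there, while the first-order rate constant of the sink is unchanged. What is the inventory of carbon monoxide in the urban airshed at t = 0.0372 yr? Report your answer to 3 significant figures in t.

1700 t

The sink rate constant is k = F₀/M₀ = 87960/2751 = 31.97 yr⁻¹.
Solving dM/dt = F₁ − kM with M(0) = M₀ gives M(t) = F₁/k + (M₀ − F₁/k)·e^(−kt).
F₁/k = 39460/31.97 = 1234.1 t; kt = 31.97 × 0.0372 = 1.189, e^(−kt) = 0.3044.
M(0.0372) = 1234.1 + (2751 − 1234.1) × 0.3044 = 1234.1 + 461.7 = 1695.9 t.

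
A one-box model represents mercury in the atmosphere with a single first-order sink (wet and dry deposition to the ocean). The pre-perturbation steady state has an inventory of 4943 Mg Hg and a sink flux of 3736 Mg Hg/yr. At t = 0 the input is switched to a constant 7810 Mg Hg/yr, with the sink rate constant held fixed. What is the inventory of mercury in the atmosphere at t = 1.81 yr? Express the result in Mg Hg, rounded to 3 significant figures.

τ = M₀/F₀ = 4943/3736 = 1.323 yr; rate constant k = 1/τ.
New steady state M_∞ = F₁/k = F₁·τ = 7810 × 1.323 = 10333 Mg Hg.
M(t) = M_∞ + (M₀ − M_∞)·e^(−t/τ); t/τ = 1.81/1.323 = 1.368, so e^(−t/τ) = 0.2546.
M(t) = 10333 − 5390 × 0.2546 = 8960.8 Mg Hg.

8960 Mg Hg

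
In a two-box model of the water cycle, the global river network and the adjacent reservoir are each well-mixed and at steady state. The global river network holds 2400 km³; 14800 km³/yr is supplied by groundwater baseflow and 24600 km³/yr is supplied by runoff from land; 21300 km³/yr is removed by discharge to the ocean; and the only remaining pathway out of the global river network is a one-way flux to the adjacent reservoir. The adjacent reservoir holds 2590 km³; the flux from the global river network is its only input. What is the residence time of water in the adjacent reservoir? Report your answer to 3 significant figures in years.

0.143 yr

Balance the global river network: ΣF_in = 14800 + 24600 = 39400 km³/yr.
Flux to the adjacent reservoir = ΣF_in − (21300) = 18100 km³/yr.
At steady state the output of the adjacent reservoir equals its input, 18100 km³/yr.
τ = M / F = 2590 / 18100 = 0.1431 yr.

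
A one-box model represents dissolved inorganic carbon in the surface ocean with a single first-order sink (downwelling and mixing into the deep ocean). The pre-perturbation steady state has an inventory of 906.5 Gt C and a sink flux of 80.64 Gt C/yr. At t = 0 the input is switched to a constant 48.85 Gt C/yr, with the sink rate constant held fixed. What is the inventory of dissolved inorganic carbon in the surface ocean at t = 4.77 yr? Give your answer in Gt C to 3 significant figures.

Residence time τ = M₀/F₀ = 11.24 yr. The eventual steady state is M_∞ = M₀·(F₁/F₀) = 906.5 × 48.85/80.64 = 549.14 Gt C.
The anomaly ΔM(t) = M(t) − M_∞ decays as ΔM₀·e^(−t/τ) with ΔM₀ = 906.5 − 549.14 = 357.4 Gt C.
At t = 4.77 yr, e^(−t/τ) = e^(−0.4243) = 0.6542, so ΔM = 233.8 Gt C and M = 549.14 + 233.8 = 782.93 Gt C.

783 Gt C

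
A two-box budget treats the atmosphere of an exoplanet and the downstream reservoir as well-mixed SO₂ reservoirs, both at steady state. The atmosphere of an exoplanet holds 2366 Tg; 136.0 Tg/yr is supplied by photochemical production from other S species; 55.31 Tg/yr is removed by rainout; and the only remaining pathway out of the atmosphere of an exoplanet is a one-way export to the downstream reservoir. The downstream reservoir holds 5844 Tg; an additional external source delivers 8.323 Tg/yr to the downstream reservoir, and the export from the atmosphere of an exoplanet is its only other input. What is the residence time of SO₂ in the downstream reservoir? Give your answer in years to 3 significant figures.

Balance the atmosphere of an exoplanet: ΣF_in = 136.00 Tg/yr.
Export to the downstream reservoir = ΣF_in − (55.31) = 80.690 Tg/yr.
Total input to the downstream reservoir = 80.690 + 8.323 = 89.013 Tg/yr; at steady state this equals its total output.
τ = M / F = 5844 / 89.013 = 65.65 yr.

65.7 yr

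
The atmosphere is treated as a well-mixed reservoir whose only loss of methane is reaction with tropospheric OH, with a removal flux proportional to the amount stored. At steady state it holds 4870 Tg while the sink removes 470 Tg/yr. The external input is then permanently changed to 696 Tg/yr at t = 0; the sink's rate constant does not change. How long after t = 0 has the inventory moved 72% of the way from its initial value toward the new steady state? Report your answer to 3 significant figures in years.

13.2 yr

τ = M₀/F₀ = 4870/470 = 10.36 yr.
The remaining gap fraction is e^(−t/τ); 72% covered ⇒ e^(−t/τ) = 0.280.
t = −τ ln(0.280) = 10.36 × 1.273 = 13.19 yr.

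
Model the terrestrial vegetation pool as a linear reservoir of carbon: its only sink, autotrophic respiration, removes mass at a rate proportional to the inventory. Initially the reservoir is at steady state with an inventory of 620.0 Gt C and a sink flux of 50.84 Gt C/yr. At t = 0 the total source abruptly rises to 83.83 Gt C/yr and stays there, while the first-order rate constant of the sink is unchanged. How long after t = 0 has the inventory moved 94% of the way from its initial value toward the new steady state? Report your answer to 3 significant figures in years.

34.3 yr

τ = M₀/F₀ = 620.0/50.84 = 12.20 yr.
The remaining gap fraction is e^(−t/τ); 94% covered ⇒ e^(−t/τ) = 0.0600.
t = −τ ln(0.0600) = 12.20 × 2.813 = 34.31 yr.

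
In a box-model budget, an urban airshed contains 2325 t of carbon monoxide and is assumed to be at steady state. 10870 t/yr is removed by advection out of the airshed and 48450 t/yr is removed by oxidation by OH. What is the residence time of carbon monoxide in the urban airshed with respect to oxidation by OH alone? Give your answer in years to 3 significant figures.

Residence time with respect to a single sink: τ = M / F_sink.
τ = 2325 / 48450 = 0.04799 yr.

0.0480 yr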